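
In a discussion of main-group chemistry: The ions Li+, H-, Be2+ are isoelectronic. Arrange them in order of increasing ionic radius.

All of these have 2 electrons, so size is governed by nuclear charge alone: the more protons, the stronger the pull on the same electron cloud, and the smaller the ion.
Nuclear charges: Be2+ (Z=4), Li+ (Z=3), H- (Z=1).
Smallest to largest: Be2+ < Li+ < H-.

Be2+ < Li+ < H-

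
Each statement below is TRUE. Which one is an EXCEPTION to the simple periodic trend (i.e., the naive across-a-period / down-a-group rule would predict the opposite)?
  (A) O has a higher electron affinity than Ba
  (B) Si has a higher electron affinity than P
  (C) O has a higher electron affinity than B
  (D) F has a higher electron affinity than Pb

The general trend: electron affinity increases across a period and decreases down a group.
(A) O (period 2, group 16) vs Ba (period 6, group 2): the stated order agrees with the simple trend.
(B) Si (period 3, group 14) vs P (period 3, group 15): the stated order contradicts the simple trend.
(C) O (period 2, group 16) vs B (period 2, group 13): the stated order agrees with the simple trend.
(D) F (period 2, group 17) vs Pb (period 6, group 14): the stated order agrees with the simple trend.
The exception is (B): adding an electron to P's half-filled 3p³ is unfavourable, so Si (3p²) has the more exothermic EA.

(B)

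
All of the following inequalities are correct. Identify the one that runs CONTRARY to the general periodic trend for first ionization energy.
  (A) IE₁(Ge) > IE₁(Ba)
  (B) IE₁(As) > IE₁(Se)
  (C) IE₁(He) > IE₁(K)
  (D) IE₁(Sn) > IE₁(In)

(B)

The general trend: first ionization energy increases across a period and decreases down a group.
(A) Ge (period 4, group 14) vs Ba (period 6, group 2): the stated order agrees with the simple trend.
(B) As (period 4, group 15) vs Se (period 4, group 16): the stated order contradicts the simple trend.
(C) He (period 1, group 18) vs K (period 4, group 1): the stated order agrees with the simple trend.
(D) Sn (period 5, group 14) vs In (period 5, group 13): the stated order agrees with the simple trend.
The exception is (B): Se (4p⁴) ionizes more easily than half-filled As (4p³).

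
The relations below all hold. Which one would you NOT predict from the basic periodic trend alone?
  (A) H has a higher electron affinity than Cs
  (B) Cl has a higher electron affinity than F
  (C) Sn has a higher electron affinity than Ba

(B)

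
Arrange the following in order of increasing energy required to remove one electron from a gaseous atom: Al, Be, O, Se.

Al < Be < Se < O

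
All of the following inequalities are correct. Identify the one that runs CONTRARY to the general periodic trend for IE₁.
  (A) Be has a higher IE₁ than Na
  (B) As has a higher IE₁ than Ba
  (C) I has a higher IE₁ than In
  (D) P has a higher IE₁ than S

The general trend: IE₁ increases across a period and decreases down a group.
(A) Be (period 2, group 2) vs Na (period 3, group 1): the stated order agrees with the simple trend.
(B) As (period 4, group 15) vs Ba (period 6, group 2): the stated order agrees with the simple trend.
(C) I (period 5, group 17) vs In (period 5, group 13): the stated order agrees with the simple trend.
(D) P (period 3, group 15) vs S (period 3, group 16): the stated order contradicts the simple trend.
The exception is (D): S (3p⁴) ionizes more easily than half-filled P (3p³) because the paired 3p electron in S is pushed out by e⁻–e⁻ repulsion.

(D)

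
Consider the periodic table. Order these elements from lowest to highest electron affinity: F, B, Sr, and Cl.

Sr < B < F < Cl

EA tends to increase across a period and decrease down a group, though the pattern is less regular than for IE or radius.
Here both period and group differ, so the two effects have to be weighed against each other.
B > Sr: both effects reinforce here, so B is clearly the higher of the two.
F > B: F lies to the right of B in period 2, so the across-period effect alone puts F higher.
Cl > F: this pair runs against the simple trend — see the exception note.
Note the exception: Cl has a higher electron affinity than F, contrary to the simple trend — F's small 2p subshell makes the incoming electron feel strong e⁻–e⁻ repulsion, so Cl actually releases more energy on gaining an electron.
Tabulated electron affinity (kJ/mol): B 27, F 328, Cl 349, Sr 5.
So from lowest to highest: Sr < B < F < Cl.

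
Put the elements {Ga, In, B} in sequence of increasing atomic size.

B is in period 2, group 13; Ga is in period 4, group 13; In is in period 5, group 13.
Moving right in a period, electrons are added to the same shell under a stronger nuclear pull, so atoms get smaller; moving down, a new shell is opened and atoms get larger.
All are in group 13, so atomic radius increases down the group.
So from smallest to largest: B < Ga < In.

B, Ga, In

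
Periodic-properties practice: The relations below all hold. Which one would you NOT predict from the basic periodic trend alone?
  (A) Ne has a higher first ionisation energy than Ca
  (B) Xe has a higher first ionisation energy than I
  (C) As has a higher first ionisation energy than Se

(C)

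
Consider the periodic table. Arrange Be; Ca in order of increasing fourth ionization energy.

Ca < Be

The fourth ionization energy removes an electron from the +3 ion. For each element: Be³⁺ is already 1 electron into the core; Ca³⁺ is already 1 electron into the core.
All of these are removing an electron from a noble-gas core or deeper; the smaller core (lower principal quantum number) is held far more tightly, and within a period the higher nuclear charge binds the same core more tightly.
Tabulated IE_4 (kJ/mol): Be 21007, Ca 6491.
Overall IE_4 order: Ca < Be.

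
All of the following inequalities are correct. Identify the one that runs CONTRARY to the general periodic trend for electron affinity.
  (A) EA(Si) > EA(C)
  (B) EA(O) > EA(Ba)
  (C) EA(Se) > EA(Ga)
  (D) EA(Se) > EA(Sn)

(A)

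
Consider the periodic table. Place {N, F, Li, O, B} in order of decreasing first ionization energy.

F > N > O > B > Li

Li is in period 2, group 1; B is in period 2, group 13; N is in period 2, group 15; O is in period 2, group 16; F is in period 2, group 17.
First ionization energy rises across a period (greater Z_eff holds electrons more tightly) and falls down a group (valence electrons are farther from the nucleus).
All lie in period 2; the across-period trend (first ionization energy increases left to right) applies, with the exception below.
Note the exception: N has a higher first ionization energy than O, contrary to the simple trend — pairing an electron in O's 2p⁴ costs repulsion energy, so O ionizes more easily than half-filled N (2p³).
Tabulated first ionization energy (kJ/mol): Li 520, B 801, N 1402, O 1314, F 1681.
So from highest to lowest: F > N > O > B > Li.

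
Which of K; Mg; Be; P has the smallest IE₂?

Consider each +1 ion: K⁺ is the bare [Ar] core; Mg⁺ still has 1 valence electron; Be⁺ still has 1 valence electron; P⁺ still has 4 valence electrons.
Core electrons are held far more tightly than valence electrons, so K tops the IE_2 order.
Valence configurations: Mg⁺ [Ne]3s¹, Be⁺ [He]2s¹, P⁺ [Ne]3s²3p².
Tabulated IE_2 (kJ/mol): K 3052, Mg 1451, Be 1757, P 1907.
So the second ionization energies run Mg < Be < P < K.

Mg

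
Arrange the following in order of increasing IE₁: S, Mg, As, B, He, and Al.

Al, Mg, B, As, S, He

He is in period 1, group 18; B is in period 2, group 13; Mg is in period 3, group 2; Al is in period 3, group 13; S is in period 3, group 16; As is in period 4, group 15.
Removing the outermost electron gets harder across a period and easier down a group.
Here both period and group differ, so the two effects have to be weighed against each other.
Mg > Al: this pair runs against the simple trend — see the exception note.
B > Mg: relative to Mg, both the across-period and down-group shifts push B's first ionization energy up.
As > B: the two effects oppose for this pair; the across-period effect wins (947 vs 801 kJ/mol).
S > As: both effects reinforce here, so S is clearly the higher of the two.
He > S: relative to S, both the across-period and down-group shifts push He's first ionization energy up.
Note the exception: Mg has a higher first ionization energy than Al, contrary to the simple trend — Al's single 3p electron is easier to remove than one from Mg's filled 3s².
Tabulated first ionization energy (kJ/mol): He 2372, B 801, Mg 738, Al 578, S 1000, As 947.
So from lowest to highest: Al < Mg < B < As < S < He.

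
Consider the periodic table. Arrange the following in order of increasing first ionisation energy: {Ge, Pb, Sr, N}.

Removing the outermost electron gets harder across a period and easier down a group.
These span different periods and groups, so the two trends combine.
Pb > Sr: period and group pull opposite ways; the across-period shift dominates (716 vs 550 kJ/mol).
Ge > Pb: they share group 14; the group trend gives Ge the larger value.
N > Ge: relative to Ge, both the across-period and down-group shifts push N's first ionization energy up.
Approximate values (kJ/mol): N 1402, Ge 762, Sr 550, Pb 716.
So from lowest to highest: Sr < Pb < Ge < N.

Sr, Pb, Ge, N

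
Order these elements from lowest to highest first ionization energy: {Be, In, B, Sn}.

In < Sn < B < Be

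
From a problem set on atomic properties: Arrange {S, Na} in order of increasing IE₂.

The second ionization energy removes an electron from the +1 ion. For each element: S⁺ still has 5 valence electrons; Na⁺ is the bare [Ne] core.
Pulling an electron out of a noble-gas core costs far more than removing a remaining valence electron, so Na sits at the high end of IE_2.
Approximate IE_2 values (kJ/mol): S 2252, Na 4562.
Overall IE_2 order: S < Na.

S, Na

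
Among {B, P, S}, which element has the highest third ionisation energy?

After 2 electrons have been removed, what remains? B²⁺ still has 1 valence electron; P²⁺ still has 3 valence electrons; S²⁺ still has 4 valence electrons.
All are still removing valence electrons, so compare the +2 ions as you would atoms: IE_3 generally rises across a period (higher Z_eff) and falls down a group (larger shell), subject to the usual subshell exceptions.
Valence configurations: B²⁺ [He]2s¹, P²⁺ [Ne]3s²3p¹, S²⁺ [Ne]3s²3p².
Tabulated IE_3 (kJ/mol): B 3660, P 2914, S 3357.
Putting it together, IE_3: P < S < B.

B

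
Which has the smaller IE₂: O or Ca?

Ca

Consider each +1 ion: O⁺ still has 5 valence electrons; Ca⁺ still has 1 valence electron.
All are still removing valence electrons, so compare the +1 ions as you would atoms: IE_2 generally rises across a period (higher Z_eff) and falls down a group (larger shell), subject to the usual subshell exceptions.
Valence configurations: O⁺ [He]2s²2p³, Ca⁺ [Ar]4s¹.
The numbers (kJ/mol): O 3388, Ca 1145.
Putting it together, IE_2: Ca < O.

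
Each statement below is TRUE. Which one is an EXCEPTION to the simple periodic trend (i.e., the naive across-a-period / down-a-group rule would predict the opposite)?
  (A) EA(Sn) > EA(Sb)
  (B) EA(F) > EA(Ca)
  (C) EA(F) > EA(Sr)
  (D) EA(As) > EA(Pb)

(A)

The general trend: electron affinity increases across a period and decreases down a group.
(A) Sn (period 5, group 14) vs Sb (period 5, group 15): the stated order contradicts the simple trend.
(B) F (period 2, group 17) vs Ca (period 4, group 2): the stated order agrees with the simple trend.
(C) F (period 2, group 17) vs Sr (period 5, group 2): the stated order agrees with the simple trend.
(D) As (period 4, group 15) vs Pb (period 6, group 14): the stated order agrees with the simple trend.
The exception is (A): adding an electron to Sb's half-filled 5p³ is unfavourable, so Sn has the more exothermic EA.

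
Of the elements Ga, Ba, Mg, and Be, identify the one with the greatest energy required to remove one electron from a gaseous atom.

Be

Be is in period 2, group 2; Mg is in period 3, group 2; Ga is in period 4, group 13; Ba is in period 6, group 2.
Across a period the outer electron is held more tightly (higher IE₁); down a group it sits in a higher shell, more shielded, and comes off more easily.
Here both period and group differ, so the two effects have to be weighed against each other.
Ga > Ba: both effects reinforce here, so Ga is clearly the higher of the two.
Mg > Ga: period and group pull opposite ways; the down-group shift dominates (738 vs 579 kJ/mol).
Be > Mg: Be sits above Mg in group 2, so the down-group effect alone puts Be higher.
For reference (kJ/mol): Be 900, Mg 738, Ga 579, Ba 503.
The greatest energy required to remove one electron from a gaseous atom among these belongs to Be.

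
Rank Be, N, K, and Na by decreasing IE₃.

Be, Na, N, K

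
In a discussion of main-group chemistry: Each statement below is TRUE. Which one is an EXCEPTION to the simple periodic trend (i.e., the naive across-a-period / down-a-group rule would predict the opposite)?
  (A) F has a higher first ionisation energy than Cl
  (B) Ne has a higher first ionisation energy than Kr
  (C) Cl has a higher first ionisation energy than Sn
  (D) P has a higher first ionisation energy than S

The general trend: first ionisation energy increases across a period and decreases down a group.
(A) F (period 2, group 17) vs Cl (period 3, group 17): the stated order agrees with the simple trend.
(B) Ne (period 2, group 18) vs Kr (period 4, group 18): the stated order agrees with the simple trend.
(C) Cl (period 3, group 17) vs Sn (period 5, group 14): the stated order agrees with the simple trend.
(D) P (period 3, group 15) vs S (period 3, group 16): the stated order contradicts the simple trend.
The exception is (D): S (3p⁴) ionizes more easily than half-filled P (3p³) because the paired 3p electron in S is pushed out by e⁻–e⁻ repulsion.

(D)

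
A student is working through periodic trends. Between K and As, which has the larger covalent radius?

K

K is in period 4, group 1; As is in period 4, group 15.
Across a period the added protons contract the valence shell; down a group each new principal shell makes the atom larger.
All lie in period 4, so atomic radius increases right to left.
So K has the larger covalent radius (K > As).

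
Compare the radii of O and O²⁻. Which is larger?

Forming O²⁻ adds 2 electrons to O. More electron–electron repulsion in the same shell, with unchanged nuclear charge, lets the cloud expand.
An anion is larger than its parent atom: O²⁻ > O.

O²⁻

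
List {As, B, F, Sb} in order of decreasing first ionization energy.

B is in period 2, group 13; F is in period 2, group 17; As is in period 4, group 15; Sb is in period 5, group 15.
Removing the outermost electron gets harder across a period and easier down a group.
These span different periods and groups, so the two trends combine.
Sb > B: period and group pull opposite ways; the across-period shift dominates (831 vs 801 kJ/mol).
As > Sb: they share group 15; the group trend gives As the larger value.
F > As: both effects reinforce here, so F is clearly the higher of the two.
Approximate values (kJ/mol): B 801, F 1681, As 947, Sb 831.
So from highest to lowest: F > As > Sb > B.

F > As > Sb > B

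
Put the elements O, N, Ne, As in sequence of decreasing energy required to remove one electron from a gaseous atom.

Ne, N, O, As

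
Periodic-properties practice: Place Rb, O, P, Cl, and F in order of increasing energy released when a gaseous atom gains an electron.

O is in period 2, group 16; F is in period 2, group 17; P is in period 3, group 15; Cl is in period 3, group 17; Rb is in period 5, group 1.
Atoms with high Z_eff and room in the valence shell (especially the halogens) have the most exothermic electron affinities.
Neither a single period nor a single group — weigh both effects.
P > Rb: both effects reinforce here, so P is clearly the higher of the two.
O > P: relative to P, both the across-period and down-group shifts push O's electron affinity up.
F > O: both are in period 2; the period trend gives F the larger value.
Cl > F: this pair runs against the simple trend — see the exception note.
Note the exception: Cl has a higher electron affinity than F, contrary to the simple trend — F's small 2p subshell makes the incoming electron feel strong e⁻–e⁻ repulsion, so Cl actually releases more energy on gaining an electron.
Approximate values (kJ/mol): O 141, F 328, P 72, Cl 349, Rb 47.
So from lowest to highest: Rb < P < O < F < Cl.

Rb, P, O, F, Cl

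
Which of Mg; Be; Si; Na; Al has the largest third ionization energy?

Consider each +2 ion: Mg²⁺ is the bare [Ne] core; Be²⁺ is the bare [He] core; Si²⁺ still has 2 valence electrons; Na²⁺ is already 1 electron into the core; Al²⁺ still has 1 valence electron.
Core electrons are held far more tightly than valence electrons, so Na, Mg and Be top the IE_3 order.
Valence configurations: Si²⁺ [Ne]3s², Al²⁺ [Ne]3s¹.
Approximate IE_3 values (kJ/mol): Mg 7733, Be 14849, Si 3232, Na 6910, Al 2745.
Hence IE_3: Al < Si < Na < Mg < Be.

Be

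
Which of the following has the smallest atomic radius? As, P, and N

N

N is in period 2, group 15; P is in period 3, group 15; As is in period 4, group 15.
Atomic radius shrinks across a period as nuclear charge pulls the same shell inward, and grows down a group as new shells are added.
All are in group 15, so atomic radius increases down the group.
The smallest atomic radius among these belongs to N.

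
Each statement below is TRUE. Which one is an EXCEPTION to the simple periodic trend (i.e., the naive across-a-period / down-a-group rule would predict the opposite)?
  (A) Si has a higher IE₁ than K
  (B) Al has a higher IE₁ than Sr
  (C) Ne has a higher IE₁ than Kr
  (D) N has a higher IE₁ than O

(D)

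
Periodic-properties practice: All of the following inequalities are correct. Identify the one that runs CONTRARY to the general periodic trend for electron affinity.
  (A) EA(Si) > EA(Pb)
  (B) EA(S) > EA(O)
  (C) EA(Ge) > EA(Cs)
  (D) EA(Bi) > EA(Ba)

(B)

The general trend: electron affinity increases across a period and decreases down a group.
(A) Si (period 3, group 14) vs Pb (period 6, group 14): the stated order agrees with the simple trend.
(B) S (period 3, group 16) vs O (period 2, group 16): the stated order contradicts the simple trend.
(C) Ge (period 4, group 14) vs Cs (period 6, group 1): the stated order agrees with the simple trend.
(D) Bi (period 6, group 15) vs Ba (period 6, group 2): the stated order agrees with the simple trend.
The exception is (B): the compact 2p subshell of O repels the added electron more than S's larger 3p does.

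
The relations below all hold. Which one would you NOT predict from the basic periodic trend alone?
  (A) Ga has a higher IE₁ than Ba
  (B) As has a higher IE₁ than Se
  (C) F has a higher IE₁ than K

(B)

The general trend: IE₁ increases across a period and decreases down a group.
(A) Ga (period 4, group 13) vs Ba (period 6, group 2): the stated order agrees with the simple trend.
(B) As (period 4, group 15) vs Se (period 4, group 16): the stated order contradicts the simple trend.
(C) F (period 2, group 17) vs K (period 4, group 1): the stated order agrees with the simple trend.
The exception is (B): Se (4p⁴) ionizes more easily than half-filled As (4p³).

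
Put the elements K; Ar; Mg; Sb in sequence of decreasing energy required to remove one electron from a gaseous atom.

Mg is in period 3, group 2; Ar is in period 3, group 18; K is in period 4, group 1; Sb is in period 5, group 15.
Removing the outermost electron gets harder across a period and easier down a group.
Here both period and group differ, so the two effects have to be weighed against each other.
Mg > K: relative to K, both the across-period and down-group shifts push Mg's first ionization energy up.
Sb > Mg: period and group pull opposite ways; the across-period shift dominates (831 vs 738 kJ/mol).
Ar > Sb: both effects reinforce here, so Ar is clearly the higher of the two.
Approximate values (kJ/mol): Mg 738, Ar 1521, K 419, Sb 831.
So from highest to lowest: Ar > Sb > Mg > K.

Ar > Sb > Mg > K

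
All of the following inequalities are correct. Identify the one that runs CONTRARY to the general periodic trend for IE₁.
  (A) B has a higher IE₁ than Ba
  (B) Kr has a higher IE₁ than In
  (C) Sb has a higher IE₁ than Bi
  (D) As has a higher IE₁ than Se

(D)

The general trend: IE₁ increases across a period and decreases down a group.
(A) B (period 2, group 13) vs Ba (period 6, group 2): the stated order agrees with the simple trend.
(B) Kr (period 4, group 18) vs In (period 5, group 13): the stated order agrees with the simple trend.
(C) Sb (period 5, group 15) vs Bi (period 6, group 15): the stated order agrees with the simple trend.
(D) As (period 4, group 15) vs Se (period 4, group 16): the stated order contradicts the simple trend.
The exception is (D): Se (4p⁴) ionizes more easily than half-filled As (4p³).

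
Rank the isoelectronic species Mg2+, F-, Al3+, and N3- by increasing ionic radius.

Al3+ < Mg2+ < F- < N3-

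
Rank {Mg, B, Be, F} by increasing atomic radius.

Be is in period 2, group 2; B is in period 2, group 13; F is in period 2, group 17; Mg is in period 3, group 2.
Atomic radius shrinks across a period as nuclear charge pulls the same shell inward, and grows down a group as new shells are added.
Neither a single period nor a single group — weigh both effects.
B > F: B lies to the left of F in period 2, so the across-period effect alone puts B larger.
Be > B: both are in period 2; the period trend gives Be the larger value.
Mg > Be: they share group 2; the group trend gives Mg the larger value.
For reference (pm): Be 102, B 85, F 64, Mg 139.
So from smallest to largest: F < B < Be < Mg.

F < B < Be < Mg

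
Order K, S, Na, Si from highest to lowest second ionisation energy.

Na > K > S > Si

IE_2 is the cost of taking one more electron from the +1 cation: K⁺ is the bare [Ar] core; S⁺ still has 5 valence electrons; Na⁺ is the bare [Ne] core; Si⁺ still has 3 valence electrons.
Breaking into a closed-shell core is much more expensive than removing a leftover valence electron — K and Na have the largest IE_2 here.
Valence configurations: S⁺ [Ne]3s²3p³, Si⁺ [Ne]3s²3p¹.
Approximate IE_2 values (kJ/mol): K 3052, S 2252, Na 4562, Si 1577.
Hence IE_2: Si < S < K < Na.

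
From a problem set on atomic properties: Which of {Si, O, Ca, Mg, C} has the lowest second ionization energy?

IE_2 is the cost of taking one more electron from the +1 cation: Si⁺ still has 3 valence electrons; O⁺ still has 5 valence electrons; Ca⁺ still has 1 valence electron; Mg⁺ still has 1 valence electron; C⁺ still has 3 valence electrons.
All are still removing valence electrons, so compare the +1 ions as you would atoms: IE_2 generally rises across a period (higher Z_eff) and falls down a group (larger shell), subject to the usual subshell exceptions.
Valence configurations: Si⁺ [Ne]3s²3p¹, O⁺ [He]2s²2p³, Ca⁺ [Ar]4s¹, Mg⁺ [Ne]3s¹, C⁺ [He]2s²2p¹.
Tabulated IE_2 (kJ/mol): Si 1577, O 3388, Ca 1145, Mg 1451, C 2353.
So the second ionization energies run Ca < Mg < Si < C < O.

Ca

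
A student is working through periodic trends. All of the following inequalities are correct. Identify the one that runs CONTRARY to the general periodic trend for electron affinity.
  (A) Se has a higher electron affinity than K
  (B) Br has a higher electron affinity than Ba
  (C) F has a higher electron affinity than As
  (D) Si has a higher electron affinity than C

(D)

The general trend: electron affinity increases across a period and decreases down a group.
(A) Se (period 4, group 16) vs K (period 4, group 1): the stated order agrees with the simple trend.
(B) Br (period 4, group 17) vs Ba (period 6, group 2): the stated order agrees with the simple trend.
(C) F (period 2, group 17) vs As (period 4, group 15): the stated order agrees with the simple trend.
(D) Si (period 3, group 14) vs C (period 2, group 14): the stated order contradicts the simple trend.
The exception is (D): Si's larger, more diffuse 3p orbitals accept an added electron slightly more readily than C's compact 2p.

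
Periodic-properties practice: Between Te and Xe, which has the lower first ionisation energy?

Te

Te is in period 5, group 16; Xe is in period 5, group 18.
Across a period the outer electron is held more tightly (higher IE₁); down a group it sits in a higher shell, more shielded, and comes off more easily.
All lie in period 5, so first ionization energy increases left to right.
So Te has the lower first ionisation energy (Te < Xe).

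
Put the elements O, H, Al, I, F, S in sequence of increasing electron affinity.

H is in period 1, group 1; O is in period 2, group 16; F is in period 2, group 17; Al is in period 3, group 13; S is in period 3, group 16; I is in period 5, group 17.
Adding an electron releases more energy for atoms nearer the top right (short of the noble gases).
Here both period and group differ, so the two effects have to be weighed against each other.
H > Al: period and group pull opposite ways; the down-group shift dominates (73 vs 42 kJ/mol).
O > H: the two effects oppose for this pair; the across-period effect wins (141 vs 73 kJ/mol).
S > O: this pair runs against the simple trend — see the exception note.
I > S: period and group pull opposite ways; the across-period shift dominates (295 vs 200 kJ/mol).
F > I: F sits above I in group 17, so the down-group effect alone puts F higher.
Note the exception: S has a higher electron affinity than O, contrary to the simple trend — the compact 2p subshell of O repels the added electron more than S's larger 3p does.
Tabulated electron affinity (kJ/mol): H 73, O 141, F 328, Al 42, S 200, I 295.
So from lowest to highest: Al < H < O < S < I < F.

Al < H < O < S < I < F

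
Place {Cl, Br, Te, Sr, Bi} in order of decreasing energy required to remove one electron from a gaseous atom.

Cl, Br, Te, Bi, Sr

Across a period the outer electron is held more tightly (higher IE₁); down a group it sits in a higher shell, more shielded, and comes off more easily.
Neither a single period nor a single group — weigh both effects.
Bi > Sr: period and group pull opposite ways; the across-period shift dominates (703 vs 550 kJ/mol).
Te > Bi: relative to Bi, both the across-period and down-group shifts push Te's first ionization energy up.
Br > Te: both effects reinforce here, so Br is clearly the higher of the two.
Cl > Br: Cl sits above Br in group 17, so the down-group effect alone puts Cl higher.
Approximate values (kJ/mol): Cl 1251, Br 1140, Sr 550, Te 869, Bi 703.
So from highest to lowest: Cl > Br > Te > Bi > Sr.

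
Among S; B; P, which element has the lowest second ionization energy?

P

After 1 electron has been removed, what remains? S⁺ still has 5 valence electrons; B⁺ still has 2 valence electrons; P⁺ still has 4 valence electrons.
All are still removing valence electrons, so compare the +1 ions as you would atoms: IE_2 generally rises across a period (higher Z_eff) and falls down a group (larger shell), subject to the usual subshell exceptions.
Valence configurations: S⁺ [Ne]3s²3p³, B⁺ [He]2s², P⁺ [Ne]3s²3p².
The numbers (kJ/mol): S 2252, B 2427, P 1907.
So the second ionization energies run P < S < B.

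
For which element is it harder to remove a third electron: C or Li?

Li

The third ionization energy removes an electron from the +2 ion. For each element: C²⁺ still has 2 valence electrons; Li²⁺ is already 1 electron into the core.
Breaking into a closed-shell core is much more expensive than removing a leftover valence electron — Li has the largest IE_3 here.
Tabulated IE_3 (kJ/mol): C 4620, Li 11815.
Overall IE_3 order: C < Li.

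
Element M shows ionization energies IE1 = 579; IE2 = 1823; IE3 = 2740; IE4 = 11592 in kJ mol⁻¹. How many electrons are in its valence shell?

3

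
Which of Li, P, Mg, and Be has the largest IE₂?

Li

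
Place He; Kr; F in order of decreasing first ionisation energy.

He is in period 1, group 18; F is in period 2, group 17; Kr is in period 4, group 18.
First ionization energy rises across a period (greater Z_eff holds electrons more tightly) and falls down a group (valence electrons are farther from the nucleus).
These span different periods and groups, so the two trends combine.
F > Kr: the two effects oppose for this pair; the down-group effect wins (1681 vs 1351 kJ/mol).
He > F: relative to F, both the across-period and down-group shifts push He's first ionization energy up.
For reference (kJ/mol): He 2372, F 1681, Kr 1351.
So from highest to lowest: He > F > Kr.

He > F > Kr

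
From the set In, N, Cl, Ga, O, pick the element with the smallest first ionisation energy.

N is in period 2, group 15; O is in period 2, group 16; Cl is in period 3, group 17; Ga is in period 4, group 13; In is in period 5, group 13.
Across a period the outer electron is held more tightly (higher IE₁); down a group it sits in a higher shell, more shielded, and comes off more easily.
Neither a single period nor a single group — weigh both effects.
Ga > In: they share group 13; the group trend gives Ga the larger value.
Cl > Ga: both effects reinforce here, so Cl is clearly the higher of the two.
O > Cl: the two effects oppose for this pair; the down-group effect wins (1314 vs 1251 kJ/mol).
N > O: this pair runs against the simple trend — see the exception note.
Note the exception: N has a higher first ionization energy than O, contrary to the simple trend — pairing an electron in O's 2p⁴ costs repulsion energy, so O ionizes more easily than half-filled N (2p³).
For reference (kJ/mol): N 1402, O 1314, Cl 1251, Ga 579, In 558.
The smallest first ionisation energy among these belongs to In.

In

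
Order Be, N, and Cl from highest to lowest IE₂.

After 1 electron has been removed, what remains? Be⁺ still has 1 valence electron; N⁺ still has 4 valence electrons; Cl⁺ still has 6 valence electrons.
All are still removing valence electrons, so compare the +1 ions as you would atoms: IE_2 generally rises across a period (higher Z_eff) and falls down a group (larger shell), subject to the usual subshell exceptions.
Valence configurations: Be⁺ [He]2s¹, N⁺ [He]2s²2p², Cl⁺ [Ne]3s²3p⁴.
Tabulated IE_2 (kJ/mol): Be 1757, N 2856, Cl 2298.
Hence IE_2: Be < Cl < N.

N > Cl > Be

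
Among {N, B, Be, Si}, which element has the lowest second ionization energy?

Si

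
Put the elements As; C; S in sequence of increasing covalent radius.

C, S, As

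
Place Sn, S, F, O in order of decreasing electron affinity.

F > S > O > Sn

O is in period 2, group 16; F is in period 2, group 17; S is in period 3, group 16; Sn is in period 5, group 14.
Electron affinity generally becomes more exothermic across a period toward the halogens and less exothermic down a group.
Here both period and group differ, so the two effects have to be weighed against each other.
O > Sn: both effects reinforce here, so O is clearly the higher of the two.
S > O: this pair runs against the simple trend — see the exception note.
F > S: both effects reinforce here, so F is clearly the higher of the two.
Note the exception: S has a higher electron affinity than O, contrary to the simple trend — the compact 2p subshell of O repels the added electron more than S's larger 3p does.
Approximate values (kJ/mol): O 141, F 328, S 200, Sn 107.
So from highest to lowest: F > S > O > Sn.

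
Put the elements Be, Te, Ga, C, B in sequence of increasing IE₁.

Ga, B, Te, Be, C

Be is in period 2, group 2; B is in period 2, group 13; C is in period 2, group 14; Ga is in period 4, group 13; Te is in period 5, group 16.
Removing the outermost electron gets harder across a period and easier down a group.
These span different periods and groups, so the two trends combine.
B > Ga: B sits above Ga in group 13, so the down-group effect alone puts B higher.
Te > B: period and group pull opposite ways; the across-period shift dominates (869 vs 801 kJ/mol).
Be > Te: the two effects oppose for this pair; the down-group effect wins (900 vs 869 kJ/mol).
C > Be: both are in period 2; the period trend gives C the larger value.
Note the exception: Be has a higher first ionization energy than B, contrary to the simple trend — removing B's lone 2p electron is easier than breaking Be's filled 2s².
Approximate values (kJ/mol): Be 900, B 801, C 1086, Ga 579, Te 869.
So from lowest to highest: Ga < B < Te < Be < C.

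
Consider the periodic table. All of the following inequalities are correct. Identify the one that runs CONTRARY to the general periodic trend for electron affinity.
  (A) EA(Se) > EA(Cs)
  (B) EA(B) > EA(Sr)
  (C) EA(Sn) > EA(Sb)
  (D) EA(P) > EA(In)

The general trend: electron affinity increases across a period and decreases down a group.
(A) Se (period 4, group 16) vs Cs (period 6, group 1): the stated order agrees with the simple trend.
(B) B (period 2, group 13) vs Sr (period 5, group 2): the stated order agrees with the simple trend.
(C) Sn (period 5, group 14) vs Sb (period 5, group 15): the stated order contradicts the simple trend.
(D) P (period 3, group 15) vs In (period 5, group 13): the stated order agrees with the simple trend.
The exception is (C): adding an electron to Sb's half-filled 5p³ is unfavourable, so Sn has the more exothermic EA.

(C)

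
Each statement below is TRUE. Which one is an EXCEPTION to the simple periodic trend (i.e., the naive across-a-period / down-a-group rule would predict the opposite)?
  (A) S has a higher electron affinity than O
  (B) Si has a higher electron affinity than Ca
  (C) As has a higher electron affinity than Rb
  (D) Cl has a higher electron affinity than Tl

(A)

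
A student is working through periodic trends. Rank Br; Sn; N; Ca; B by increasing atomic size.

N, B, Br, Sn, Ca

Atomic radius shrinks across a period as nuclear charge pulls the same shell inward, and grows down a group as new shells are added.
These span different periods and groups, so the two trends combine.
B > N: B lies to the left of N in period 2, so the across-period effect alone puts B larger.
Br > B: period and group pull opposite ways; the down-group shift dominates (114 vs 85 pm).
Sn > Br: both effects reinforce here, so Sn is clearly the larger of the two.
Ca > Sn: period and group pull opposite ways; the across-period shift dominates (171 vs 140 pm).
For reference (pm): B 85, N 71, Ca 171, Br 114, Sn 140.
So from smallest to largest: N < B < Br < Sn < Ca.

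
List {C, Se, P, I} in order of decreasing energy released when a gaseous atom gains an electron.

I > Se > C > P

EA tends to increase across a period and decrease down a group, though the pattern is less regular than for IE or radius.
A diagonal step moves right (one effect) and down (the opposite effect) at once.
C > P: the two effects oppose for this pair; the down-group effect wins (122 vs 72 kJ/mol).
Se > C: period and group pull opposite ways; the across-period shift dominates (195 vs 122 kJ/mol).
I > Se: period and group pull opposite ways; the across-period shift dominates (295 vs 195 kJ/mol).
For reference (kJ/mol): C 122, P 72, Se 195, I 295.
So from highest to lowest: I > Se > C > P.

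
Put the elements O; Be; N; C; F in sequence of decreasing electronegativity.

F > O > N > C > Be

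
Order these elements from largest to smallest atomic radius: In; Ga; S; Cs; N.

Cs > In > Ga > S > N

Radius decreases left→right (rising Z_eff, same n) and increases top→bottom (higher n).
Neither a single period nor a single group — weigh both effects.
S > N: the two effects oppose for this pair; the down-group effect wins (103 vs 71 pm).
Ga > S: both effects reinforce here, so Ga is clearly the larger of the two.
In > Ga: In sits below Ga in group 13, so the down-group effect alone puts In larger.
Cs > In: both effects reinforce here, so Cs is clearly the larger of the two.
Approximate values (pm): N 71, S 103, Ga 124, In 142, Cs 232.
So from largest to smallest: Cs > In > Ga > S > N.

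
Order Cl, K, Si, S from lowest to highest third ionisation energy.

Si < S < Cl < K

After 2 electrons have been removed, what remains? Cl²⁺ still has 5 valence electrons; K²⁺ is already 1 electron into the core; Si²⁺ still has 2 valence electrons; S²⁺ still has 4 valence electrons.
Breaking into a closed-shell core is much more expensive than removing a leftover valence electron — K has the largest IE_3 here.
Valence configurations: Cl²⁺ [Ne]3s²3p³, Si²⁺ [Ne]3s², S²⁺ [Ne]3s²3p².
Tabulated IE_3 (kJ/mol): Cl 3822, K 4420, Si 3232, S 3357.
Putting it together, IE_3: Si < S < Cl < K.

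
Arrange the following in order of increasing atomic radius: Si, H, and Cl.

Moving right in a period, electrons are added to the same shell under a stronger nuclear pull, so atoms get smaller; moving down, a new shell is opened and atoms get larger.
These span different periods and groups, so the two trends combine.
Cl > H: the two effects oppose for this pair; the down-group effect wins (99 vs 32 pm).
Si > Cl: both are in period 3; the period trend gives Si the larger value.
For reference (pm): H 32, Si 116, Cl 99.
So from smallest to largest: H < Cl < Si.

H < Cl < Si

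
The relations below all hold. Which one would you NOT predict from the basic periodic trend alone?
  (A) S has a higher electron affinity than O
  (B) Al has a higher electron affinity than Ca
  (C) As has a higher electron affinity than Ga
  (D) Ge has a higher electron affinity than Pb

The general trend: electron affinity increases across a period and decreases down a group.
(A) S (period 3, group 16) vs O (period 2, group 16): the stated order contradicts the simple trend.
(B) Al (period 3, group 13) vs Ca (period 4, group 2): the stated order agrees with the simple trend.
(C) As (period 4, group 15) vs Ga (period 4, group 13): the stated order agrees with the simple trend.
(D) Ge (period 4, group 14) vs Pb (period 6, group 14): the stated order agrees with the simple trend.
The exception is (A): the compact 2p subshell of O repels the added electron more than S's larger 3p does.

(A)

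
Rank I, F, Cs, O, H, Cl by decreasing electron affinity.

Cl > F > I > O > H > Cs

H is in period 1, group 1; O is in period 2, group 16; F is in period 2, group 17; Cl is in period 3, group 17; I is in period 5, group 17; Cs is in period 6, group 1.
Electron affinity generally becomes more exothermic across a period toward the halogens and less exothermic down a group.
These span different periods and groups, so the two trends combine.
H > Cs: H sits above Cs in group 1, so the down-group effect alone puts H higher.
O > H: period and group pull opposite ways; the across-period shift dominates (141 vs 73 kJ/mol).
I > O: period and group pull opposite ways; the across-period shift dominates (295 vs 141 kJ/mol).
F > I: F sits above I in group 17, so the down-group effect alone puts F higher.
Cl > F: this pair runs against the simple trend — see the exception note.
Note the exception: Cl has a higher electron affinity than F, contrary to the simple trend — F's small 2p subshell makes the incoming electron feel strong e⁻–e⁻ repulsion, so Cl actually releases more energy on gaining an electron.
Tabulated electron affinity (kJ/mol): H 73, O 141, F 328, Cl 349, I 295, Cs 46.
So from highest to lowest: Cl > F > I > O > H > Cs.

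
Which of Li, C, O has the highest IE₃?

Li

Consider each +2 ion: Li²⁺ is already 1 electron into the core; C²⁺ still has 2 valence electrons; O²⁺ still has 4 valence electrons.
Breaking into a closed-shell core is much more expensive than removing a leftover valence electron — Li has the largest IE_3 here.
Valence configurations: C²⁺ [He]2s², O²⁺ [He]2s²2p².
The numbers (kJ/mol): Li 11815, C 4620, O 5300.
Overall IE_3 order: C < O < Li.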